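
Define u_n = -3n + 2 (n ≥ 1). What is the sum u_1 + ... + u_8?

Over n = 1..8: Σn = 36.
Total = (-3)·36 + (2)·8 = -92.

-92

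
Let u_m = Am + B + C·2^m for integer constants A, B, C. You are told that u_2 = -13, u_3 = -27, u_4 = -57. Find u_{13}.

-32743

Write the equations: 2A + B + 4C = -13; 3A + B + 8C = -27; 4A + B + 16C = -57.
Subtracting the first from the second: A + 4C = -14.
Subtracting the second from the third: A + 8C = -30.
Solving: C = -4, A = 2, then B = -1.
Therefore u_{13} = 26 + (-1) + (-4)·8192 = -32743.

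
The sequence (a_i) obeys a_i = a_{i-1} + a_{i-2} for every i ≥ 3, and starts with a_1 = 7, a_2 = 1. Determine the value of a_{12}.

Iterate the recurrence:
a_3 = 8; a_4 = 9; a_5 = 17; a_6 = 26; a_7 = 43; a_8 = 69; a_9 = 112; a_{10} = 181; a_{11} = 293; a_{12} = 474.

474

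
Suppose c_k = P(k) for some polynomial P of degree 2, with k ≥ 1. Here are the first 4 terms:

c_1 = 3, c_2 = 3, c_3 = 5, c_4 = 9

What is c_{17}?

243

1st diffs: 0, 2, 4.
2nd diffs: 2, 2 (constant).
Newton forward-difference form: c_k = 3 + 2·C(k-1,2).
At k = 17: k-1 = 16, so c_{17} = 3 + 240 = 243.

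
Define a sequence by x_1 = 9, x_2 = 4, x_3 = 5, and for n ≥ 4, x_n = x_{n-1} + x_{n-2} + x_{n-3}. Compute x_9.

Compute successive terms:
x_4 = 18; x_5 = 27; x_6 = 50; x_7 = 95; x_8 = 172; x_9 = 317.

317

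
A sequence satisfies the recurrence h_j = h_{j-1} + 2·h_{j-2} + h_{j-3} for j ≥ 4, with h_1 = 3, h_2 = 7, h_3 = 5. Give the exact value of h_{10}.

Step forward from the initial values:
h_4 = 22;  h_5 = 39;  h_6 = 88;  h_7 = 188;  h_8 = 403;  h_9 = 867;  h_{10} = 1861.

1861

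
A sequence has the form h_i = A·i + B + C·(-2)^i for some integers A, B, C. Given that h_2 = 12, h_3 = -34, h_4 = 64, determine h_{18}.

1048604

The three given values yield: 2A + B + 4C = 12; 3A + B - 8C = -34; 4A + B + 16C = 64.
Subtracting the first from the second: A - 12C = -46.
Subtracting the second from the third: A + 24C = 98.
Solving: C = 4, A = 2, then B = -8.
Hence h_{18} = 2·18 + (-8) + 4·262144 = 1048604.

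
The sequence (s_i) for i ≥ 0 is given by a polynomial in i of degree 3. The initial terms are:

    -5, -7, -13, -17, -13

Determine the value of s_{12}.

1027

1st diffs: -2, -6, -4, 4.
2nd diffs: -4, 2, 8.
3rd diffs: 6, 6 (constant).
So s_i = i^3 - 5i^2 + 2i - 5.
Evaluating at i = 12 gives s_{12} = 1027.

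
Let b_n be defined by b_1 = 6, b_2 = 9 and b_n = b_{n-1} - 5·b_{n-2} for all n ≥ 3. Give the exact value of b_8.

Iterate the recurrence:
b_3 = -21  b_4 = -66  b_5 = 39  b_6 = 369  b_7 = 174  b_8 = -1671.

-1671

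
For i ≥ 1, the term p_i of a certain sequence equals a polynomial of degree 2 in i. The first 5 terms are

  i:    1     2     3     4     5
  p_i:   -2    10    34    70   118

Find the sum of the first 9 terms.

1st diffs: 12, 24, 36, 48.
2nd diffs: 12, 12, 12 (constant).
Newton forward-difference form: p_i = -2 + 12·C(i-1,1) + 12·C(i-1,2).
Continuing: 178, 250, 334, 430.
Summing i = 1..9 (9 terms) gives 1422.

1422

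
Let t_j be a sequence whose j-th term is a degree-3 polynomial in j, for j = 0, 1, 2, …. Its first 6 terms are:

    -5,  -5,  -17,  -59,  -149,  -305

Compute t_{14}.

-7649

1st diffs: 0, -12, -42, -90, -156.
2nd diffs: -12, -30, -48, -66.
3rd diffs: -18, -18, -18 (constant).
Newton forward-difference form: t_j = -5 + (-12)·C(j,2) + (-18)·C(j,3).
At j = 14: j = 14, so t_{14} = -5 - 1092 - 6552 = -7649.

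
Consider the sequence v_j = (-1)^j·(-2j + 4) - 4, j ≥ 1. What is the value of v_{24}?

-48

(-1)^24 = 1; -2j + 4 at j=24 is -44; so v_{24} = -48.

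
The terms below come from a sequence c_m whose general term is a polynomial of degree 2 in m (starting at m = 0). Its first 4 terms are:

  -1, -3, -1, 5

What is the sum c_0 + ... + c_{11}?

1st diffs: -2, 2, 6.
2nd diffs: 4, 4 (constant).
Newton forward-difference form: c_m = -1 + (-2)·C(m,1) + 4·C(m,2).
Continuing: …, 15, 29, 47, 69, …, c_{11} = 197.
Summing m = 0..11 (12 terms) gives 736.

736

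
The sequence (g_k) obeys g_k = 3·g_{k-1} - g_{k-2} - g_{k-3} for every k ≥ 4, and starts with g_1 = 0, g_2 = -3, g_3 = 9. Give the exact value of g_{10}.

7485

g_4 = 30;  g_5 = 84;  g_6 = 213;  g_7 = 525;  g_8 = 1278;  g_9 = 3096;  g_{10} = 7485.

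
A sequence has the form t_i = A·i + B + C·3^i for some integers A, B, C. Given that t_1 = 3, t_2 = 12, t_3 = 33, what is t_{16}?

Plug in i = 1, 2, 3: A + B + 3C = 3; 2A + B + 9C = 12; 3A + B + 27C = 33.
Subtracting the first from the second: A + 6C = 9.
Subtracting the second from the third: A + 18C = 21.
Solving: C = 1, A = 3, then B = -3.
Hence t_{16} = 3·16 + (-3) + 1·43046721 = 43046766.

43046766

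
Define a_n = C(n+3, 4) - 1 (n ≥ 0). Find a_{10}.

714

C(13, 4) = 715, so a_{10} = 714.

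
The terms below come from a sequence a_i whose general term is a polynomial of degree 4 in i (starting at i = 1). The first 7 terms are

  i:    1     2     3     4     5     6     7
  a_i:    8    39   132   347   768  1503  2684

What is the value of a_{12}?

1st diffs: 31, 93, 215, 421, 735, 1181.
2nd diffs: 62, 122, 206, 314, 446.
3rd diffs: 60, 84, 108, 132.
4th diffs: 24, 24, 24 (constant).
Newton forward-difference form: a_i = 8 + 31·C(i-1,1) + 62·C(i-1,2) + 60·C(i-1,3) + 24·C(i-1,4).
At i = 12: i-1 = 11, so a_{12} = 8 + 341 + 3410 + 9900 + 7920 = 21579.

21579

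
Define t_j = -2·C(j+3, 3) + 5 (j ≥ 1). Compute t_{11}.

C(14, 3) = 364, so t_{11} = -723.

-723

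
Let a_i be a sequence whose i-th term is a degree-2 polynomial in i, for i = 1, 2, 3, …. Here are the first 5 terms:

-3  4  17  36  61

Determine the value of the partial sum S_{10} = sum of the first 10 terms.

1st diffs: 7, 13, 19, 25.
2nd diffs: 6, 6, 6 (constant).
Newton forward-difference form: a_i = -3 + 7·C(i-1,1) + 6·C(i-1,2).
Continuing: …, 92, 129, 172, 221, …, a_{10} = 276.
Summing i = 1..10 (10 terms) gives 1005.

1005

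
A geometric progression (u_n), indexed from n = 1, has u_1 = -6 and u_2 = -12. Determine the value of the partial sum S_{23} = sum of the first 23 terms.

Common ratio r = 2.
u_n = (-6)·2^(n-1).
S = (-6)·(2^23 - 1)/(2 - 1) = (-6)·(8388608 - 1)/(1) = -50331642.

-50331642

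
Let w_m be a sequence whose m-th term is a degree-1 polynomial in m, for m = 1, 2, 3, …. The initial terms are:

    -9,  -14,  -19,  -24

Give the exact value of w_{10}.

-54

1st diffs: -5, -5, -5 (constant).
So w_m = -5m - 4.
Evaluating at m = 10 gives w_{10} = -54.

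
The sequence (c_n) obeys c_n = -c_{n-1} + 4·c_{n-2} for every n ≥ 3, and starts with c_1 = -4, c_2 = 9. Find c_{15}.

Applying the relation repeatedly:
c_3 = -25;  c_4 = 61;  c_5 = -161;  …;  c_{12} = 115165;  c_{13} = -295169;  c_{14} = 755829;  c_{15} = -1936505.

-1936505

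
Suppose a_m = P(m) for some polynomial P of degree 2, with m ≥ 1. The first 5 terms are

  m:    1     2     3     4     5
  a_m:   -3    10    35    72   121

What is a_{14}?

1102

1st diffs: 13, 25, 37, 49.
2nd diffs: 12, 12, 12 (constant).
So a_m = 6m^2 - 5m - 4.
Evaluating at m = 14 gives a_{14} = 1102.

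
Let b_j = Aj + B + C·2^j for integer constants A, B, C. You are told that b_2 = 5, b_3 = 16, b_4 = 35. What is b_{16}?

131111

Plug in j = 2, 3, 4: 2A + B + 4C = 5; 3A + B + 8C = 16; 4A + B + 16C = 35.
Subtracting the first from the second: A + 4C = 11.
Subtracting the second from the third: A + 8C = 19.
Solving: C = 2, A = 3, then B = -9.
Therefore b_{16} = 48 + (-9) + 2·65536 = 131111.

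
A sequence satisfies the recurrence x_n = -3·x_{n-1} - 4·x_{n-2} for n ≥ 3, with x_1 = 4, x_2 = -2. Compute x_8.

-538

Applying the relation repeatedly:
x_3 = -10; x_4 = 38; x_5 = -74; x_6 = 70; x_7 = 86; x_8 = -538.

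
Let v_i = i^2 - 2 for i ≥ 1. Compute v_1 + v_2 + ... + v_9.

Over i = 1..9: Σi = 45, Σi² = 285.
Total = (1)·285 + (-2)·9 = 267.

267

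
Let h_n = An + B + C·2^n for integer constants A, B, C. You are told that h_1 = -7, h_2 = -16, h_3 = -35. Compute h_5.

Plug in n = 1, 2, 3: A + B + 2C = -7; 2A + B + 4C = -16; 3A + B + 8C = -35.
Subtracting the first from the second: A + 2C = -9.
Subtracting the second from the third: A + 4C = -19.
Solving: C = -5, A = 1, then B = 2.
Therefore h_5 = 5 + 2 + (-5)·32 = -153.

-153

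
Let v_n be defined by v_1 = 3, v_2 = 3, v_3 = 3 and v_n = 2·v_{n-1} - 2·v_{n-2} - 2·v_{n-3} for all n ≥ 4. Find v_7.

v_4 = -6, v_5 = -24, v_6 = -42, v_7 = -24.

-24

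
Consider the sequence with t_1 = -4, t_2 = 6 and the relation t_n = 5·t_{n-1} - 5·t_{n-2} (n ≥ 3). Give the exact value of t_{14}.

93843750

Applying the relation repeatedly:
t_3 = 50, t_4 = 220, t_5 = 850, …, t_{11} = 1981250, t_{12} = 7168750, t_{13} = 25937500, t_{14} = 93843750.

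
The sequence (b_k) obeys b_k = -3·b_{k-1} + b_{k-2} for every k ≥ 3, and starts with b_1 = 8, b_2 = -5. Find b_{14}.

Iterate the recurrence:
b_3 = 23  b_4 = -74  b_5 = 245  …  b_{11} = 317945  b_{12} = -1050101  b_{13} = 3468248  b_{14} = -11454845.

-11454845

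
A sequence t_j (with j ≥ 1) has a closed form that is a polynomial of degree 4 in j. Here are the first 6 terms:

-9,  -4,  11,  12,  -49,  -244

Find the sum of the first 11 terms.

-17182

1st diffs: 5, 15, 1, -61, -195.
2nd diffs: 10, -14, -62, -134.
3rd diffs: -24, -48, -72.
4th diffs: -24, -24 (constant).
Newton forward-difference form: t_j = -9 + 5·C(j-1,1) + 10·C(j-1,2) + (-24)·C(j-1,3) + (-24)·C(j-1,4).
Continuing: …, -669, -1444, -2713, -4644, …, t_{11} = -7429.
Summing j = 1..11 (11 terms) gives -17182.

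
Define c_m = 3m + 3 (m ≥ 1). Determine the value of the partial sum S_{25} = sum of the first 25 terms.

Over m = 1..25: Σm = 325.
Total = (3)·325 + (3)·25 = 1050.

1050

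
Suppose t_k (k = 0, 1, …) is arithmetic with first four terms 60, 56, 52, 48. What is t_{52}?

Common difference d = -4.
t_k = 60 + (k - 0)·(-4).
t_{52} = 60 + 52·(-4) = -148.

-148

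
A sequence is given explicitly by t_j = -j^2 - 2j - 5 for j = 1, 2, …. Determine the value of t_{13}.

-200

t_{13} = -1·13^2 - 2·13 - 5 = -200.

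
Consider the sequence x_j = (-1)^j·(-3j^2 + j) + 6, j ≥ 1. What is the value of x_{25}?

1856

(-1)^25 = -1; -3j^2 + j at j=25 is -1850; so x_{25} = 1856.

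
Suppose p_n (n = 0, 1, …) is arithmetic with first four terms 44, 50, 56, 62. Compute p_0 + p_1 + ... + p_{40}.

6724

Common difference d = 6.
p_n = 44 + (n - 0)·6.
p_{40} = 284; S = 41·(44 + 284)/2 = 6724.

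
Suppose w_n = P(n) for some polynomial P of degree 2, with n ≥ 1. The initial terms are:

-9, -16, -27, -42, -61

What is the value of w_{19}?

-747

1st diffs: -7, -11, -15, -19.
2nd diffs: -4, -4, -4 (constant).
Newton forward-difference form: w_n = -9 + (-7)·C(n-1,1) + (-4)·C(n-1,2).
At n = 19: n-1 = 18, so w_{19} = -9 - 126 - 612 = -747.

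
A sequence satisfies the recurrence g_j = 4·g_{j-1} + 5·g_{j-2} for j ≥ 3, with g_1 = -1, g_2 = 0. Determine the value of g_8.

Iterate the recurrence:
g_3 = -5;  g_4 = -20;  g_5 = -105;  g_6 = -520;  g_7 = -2605;  g_8 = -13020.
(Characteristic roots are 5 and -1.)

-13020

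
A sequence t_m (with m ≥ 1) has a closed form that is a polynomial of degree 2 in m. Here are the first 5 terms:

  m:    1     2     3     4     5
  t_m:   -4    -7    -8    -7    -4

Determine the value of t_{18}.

1st diffs: -3, -1, 1, 3.
2nd diffs: 2, 2, 2 (constant).
Newton forward-difference form: t_m = -4 + (-3)·C(m-1,1) + 2·C(m-1,2).
At m = 18: m-1 = 17, so t_{18} = -4 - 51 + 272 = 217.

217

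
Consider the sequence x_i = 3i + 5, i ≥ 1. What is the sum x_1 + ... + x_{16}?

Over i = 1..16: Σi = 136.
Total = (3)·136 + (5)·16 = 488.

488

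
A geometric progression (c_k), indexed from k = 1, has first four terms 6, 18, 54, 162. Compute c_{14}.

Common ratio r = 3.
c_k = 6·3^(k-1).
c_{14} = 6·3^13 = 9565938.

9565938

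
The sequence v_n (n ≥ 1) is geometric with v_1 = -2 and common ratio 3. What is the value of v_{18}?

v_n = (-2)·3^(n-1).
v_{18} = (-2)·3^17 = -258280326.

-258280326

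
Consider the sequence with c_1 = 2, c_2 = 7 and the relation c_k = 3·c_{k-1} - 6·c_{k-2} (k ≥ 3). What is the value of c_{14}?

Applying the relation repeatedly:
c_3 = 9  c_4 = -15  c_5 = -99  …  c_{11} = -9963  c_{12} = -53703  c_{13} = -101331  c_{14} = 18225.

18225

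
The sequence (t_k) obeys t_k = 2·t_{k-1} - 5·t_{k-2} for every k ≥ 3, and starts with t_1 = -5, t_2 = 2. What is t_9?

3811

t_3 = 29  t_4 = 48  t_5 = -49  t_6 = -338  t_7 = -431  t_8 = 828  t_9 = 3811.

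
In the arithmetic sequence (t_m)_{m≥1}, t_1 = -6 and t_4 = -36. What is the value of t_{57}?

Common difference d = (-36 - (-6)) / (4 - 1) = -10.
t_m = -6 + (m - 1)·(-10).
t_{57} = -6 + 56·(-10) = -566.

-566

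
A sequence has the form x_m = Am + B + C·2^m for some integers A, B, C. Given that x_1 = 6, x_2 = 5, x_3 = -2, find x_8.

-721

At m = 1, 2, 3: A + B + 2C = 6; 2A + B + 4C = 5; 3A + B + 8C = -2.
Subtracting the first from the second: A + 2C = -1.
Subtracting the second from the third: A + 4C = -7.
Solving: C = -3, A = 5, then B = 7.
Therefore x_8 = 40 + 7 + (-3)·256 = -721.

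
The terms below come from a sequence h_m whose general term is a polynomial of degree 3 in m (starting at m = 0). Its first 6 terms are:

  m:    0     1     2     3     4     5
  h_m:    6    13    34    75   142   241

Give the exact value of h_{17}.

1st diffs: 7, 21, 41, 67, 99.
2nd diffs: 14, 20, 26, 32.
3rd diffs: 6, 6, 6 (constant).
Newton forward-difference form: h_m = 6 + 7·C(m,1) + 14·C(m,2) + 6·C(m,3).
At m = 17: m = 17, so h_{17} = 6 + 119 + 1904 + 4080 = 6109.

6109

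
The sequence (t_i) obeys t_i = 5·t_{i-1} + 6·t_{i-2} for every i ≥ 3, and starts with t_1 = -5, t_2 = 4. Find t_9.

-239950

Step forward from the initial values:
t_3 = -10  t_4 = -26  t_5 = -190  t_6 = -1106  t_7 = -6670  t_8 = -39986  t_9 = -239950.
(Characteristic roots are 6 and -1.)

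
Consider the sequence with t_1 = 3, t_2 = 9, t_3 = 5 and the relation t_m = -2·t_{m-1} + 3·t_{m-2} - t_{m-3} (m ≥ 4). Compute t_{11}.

Iterate the recurrence:
t_4 = 14  t_5 = -22  t_6 = 81  t_7 = -242  t_8 = 749  t_9 = -2305  t_{10} = 7099  t_{11} = -21862.

-21862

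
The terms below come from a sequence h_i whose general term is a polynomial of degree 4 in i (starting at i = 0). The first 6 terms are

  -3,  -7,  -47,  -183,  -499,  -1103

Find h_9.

1st diffs: -4, -40, -136, -316, -604.
2nd diffs: -36, -96, -180, -288.
3rd diffs: -60, -84, -108.
4th diffs: -24, -24 (constant).
Newton forward-difference form: h_i = -3 + (-4)·C(i,1) + (-36)·C(i,2) + (-60)·C(i,3) + (-24)·C(i,4).
At i = 9: i = 9, so h_9 = -3 - 36 - 1296 - 5040 - 3024 = -9399.

-9399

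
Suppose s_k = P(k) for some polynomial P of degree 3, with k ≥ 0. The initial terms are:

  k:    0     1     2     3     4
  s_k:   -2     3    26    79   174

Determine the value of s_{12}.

3886

1st diffs: 5, 23, 53, 95.
2nd diffs: 18, 30, 42.
3rd diffs: 12, 12 (constant).
Newton forward-difference form: s_k = -2 + 5·C(k,1) + 18·C(k,2) + 12·C(k,3).
At k = 12: k = 12, so s_{12} = -2 + 60 + 1188 + 2640 = 3886.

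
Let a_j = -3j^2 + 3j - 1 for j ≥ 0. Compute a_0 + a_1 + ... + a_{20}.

Over j = 0..20: Σj = 210, Σj² = 2870.
Total = (-3)·2870 + (3)·210 + (-1)·21 = -8001.

-8001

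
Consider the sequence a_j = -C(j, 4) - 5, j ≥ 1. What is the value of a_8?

C(8, 4) = 70, so a_8 = -75.

-75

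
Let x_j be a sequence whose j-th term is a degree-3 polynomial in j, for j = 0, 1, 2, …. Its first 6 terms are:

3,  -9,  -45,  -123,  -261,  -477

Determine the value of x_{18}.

1st diffs: -12, -36, -78, -138, -216.
2nd diffs: -24, -42, -60, -78.
3rd diffs: -18, -18, -18 (constant).
Newton forward-difference form: x_j = 3 + (-12)·C(j,1) + (-24)·C(j,2) + (-18)·C(j,3).
At j = 18: j = 18, so x_{18} = 3 - 216 - 3672 - 14688 = -18573.

-18573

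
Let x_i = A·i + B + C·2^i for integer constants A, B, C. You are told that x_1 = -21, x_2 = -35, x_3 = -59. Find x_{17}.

-655435

The three given values yield: A + B + 2C = -21; 2A + B + 4C = -35; 3A + B + 8C = -59.
Subtracting the first from the second: A + 2C = -14.
Subtracting the second from the third: A + 4C = -24.
Solving: C = -5, A = -4, then B = -7.
Therefore x_{17} = -68 + (-7) + (-5)·131072 = -655435.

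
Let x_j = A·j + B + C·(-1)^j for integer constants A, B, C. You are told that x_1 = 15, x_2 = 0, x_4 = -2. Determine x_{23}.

Plug in j = 1, 2, 4: A + B - C = 15; 2A + B + C = 0; 4A + B + C = -2.
Subtracting the first from the second: A + 2C = -15.
Subtracting the second from the third: 2A = -2.
Solving: C = -7, A = -1, then B = 9.
Hence x_{23} = -1·23 + 9 + (-7)·(-1) = -7.

-7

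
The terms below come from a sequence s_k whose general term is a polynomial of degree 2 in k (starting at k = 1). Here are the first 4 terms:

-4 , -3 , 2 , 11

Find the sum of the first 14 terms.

1491

1st diffs: 1, 5, 9.
2nd diffs: 4, 4 (constant).
So s_k = 2k^2 - 5k - 1.
Continuing: …, 24, 41, 62, 87, …, s_{14} = 321.
Summing k = 1..14 (14 terms) gives 1491.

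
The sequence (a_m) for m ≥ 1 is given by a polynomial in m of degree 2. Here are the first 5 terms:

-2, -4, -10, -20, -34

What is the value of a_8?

1st diffs: -2, -6, -10, -14.
2nd diffs: -4, -4, -4 (constant).
Newton forward-difference form: a_m = -2 + (-2)·C(m-1,1) + (-4)·C(m-1,2).
At m = 8: m-1 = 7, so a_8 = -2 - 14 - 84 = -100.

-100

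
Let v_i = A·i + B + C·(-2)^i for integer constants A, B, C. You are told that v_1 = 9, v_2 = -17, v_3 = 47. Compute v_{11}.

10279

Write the equations: A + B - 2C = 9; 2A + B + 4C = -17; 3A + B - 8C = 47.
Subtracting the first from the second: A + 6C = -26.
Subtracting the second from the third: A - 12C = 64.
Solving: C = -5, A = 4, then B = -5.
So v_i = 4·i + (-5) + (-5)·(-2)^i; at i=11 this is 10279.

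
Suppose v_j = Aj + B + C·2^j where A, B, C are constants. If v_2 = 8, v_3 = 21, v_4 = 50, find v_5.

At j = 2, 3, 4: 2A + B + 4C = 8; 3A + B + 8C = 21; 4A + B + 16C = 50.
Subtracting the first from the second: A + 4C = 13.
Subtracting the second from the third: A + 8C = 29.
Solving: C = 4, A = -3, then B = -2.
So v_j = -3·j + (-2) + 4·2^j; at j=5 this is 111.

111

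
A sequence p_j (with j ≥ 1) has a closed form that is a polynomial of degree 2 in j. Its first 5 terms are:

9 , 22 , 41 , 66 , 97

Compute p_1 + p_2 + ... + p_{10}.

1st diffs: 13, 19, 25, 31.
2nd diffs: 6, 6, 6 (constant).
Newton forward-difference form: p_j = 9 + 13·C(j-1,1) + 6·C(j-1,2).
Continuing: …, 134, 177, 226, 281, …, p_{10} = 342.
Summing j = 1..10 (10 terms) gives 1395.

1395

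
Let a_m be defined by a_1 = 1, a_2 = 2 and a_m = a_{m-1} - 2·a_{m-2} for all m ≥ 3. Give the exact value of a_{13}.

44

Iterate the recurrence:
a_3 = 0, a_4 = -4, a_5 = -4, …, a_{10} = -28, a_{11} = 12, a_{12} = 68, a_{13} = 44.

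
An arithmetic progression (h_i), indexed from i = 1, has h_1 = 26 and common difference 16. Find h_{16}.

h_i = 26 + (i - 1)·16.
h_{16} = 26 + 15·16 = 266.

266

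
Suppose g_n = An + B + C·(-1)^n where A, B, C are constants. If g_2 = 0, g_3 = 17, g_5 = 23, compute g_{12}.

The three given values yield: 2A + B + C = 0; 3A + B - C = 17; 5A + B - C = 23.
Subtracting the first from the second: A - 2C = 17.
Subtracting the second from the third: 2A = 6.
Solving: C = -7, A = 3, then B = 1.
Hence g_{12} = 3·12 + 1 + (-7)·1 = 30.

30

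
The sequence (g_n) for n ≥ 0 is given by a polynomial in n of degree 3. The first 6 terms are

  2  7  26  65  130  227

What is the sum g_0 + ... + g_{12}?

1st diffs: 5, 19, 39, 65, 97.
2nd diffs: 14, 20, 26, 32.
3rd diffs: 6, 6, 6 (constant).
So g_n = n^3 + 4n^2 + 2.
Continuing: …, 362, 541, 770, 1055, …, g_{12} = 2306.
Summing n = 0..12 (13 terms) gives 8710.

8710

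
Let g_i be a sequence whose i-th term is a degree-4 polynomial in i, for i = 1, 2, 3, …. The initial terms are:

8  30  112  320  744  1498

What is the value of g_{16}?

1st diffs: 22, 82, 208, 424, 754.
2nd diffs: 60, 126, 216, 330.
3rd diffs: 66, 90, 114.
4th diffs: 24, 24 (constant).
Newton forward-difference form: g_i = 8 + 22·C(i-1,1) + 60·C(i-1,2) + 66·C(i-1,3) + 24·C(i-1,4).
At i = 16: i-1 = 15, so g_{16} = 8 + 330 + 6300 + 30030 + 32760 = 69428.

69428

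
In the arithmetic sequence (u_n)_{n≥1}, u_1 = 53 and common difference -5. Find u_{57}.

-227

u_n = 53 + (n - 1)·(-5).
u_{57} = 53 + 56·(-5) = -227.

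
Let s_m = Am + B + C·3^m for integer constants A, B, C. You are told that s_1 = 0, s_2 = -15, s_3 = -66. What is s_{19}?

Plug in m = 1, 2, 3: A + B + 3C = 0; 2A + B + 9C = -15; 3A + B + 27C = -66.
Subtracting the first from the second: A + 6C = -15.
Subtracting the second from the third: A + 18C = -51.
Solving: C = -3, A = 3, then B = 6.
Therefore s_{19} = 57 + 6 + (-3)·1162261467 = -3486784338.

-3486784338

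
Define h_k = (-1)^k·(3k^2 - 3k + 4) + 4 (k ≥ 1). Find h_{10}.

278

(-1)^10 = 1; 3k^2 - 3k + 4 at k=10 is 274; so h_{10} = 278.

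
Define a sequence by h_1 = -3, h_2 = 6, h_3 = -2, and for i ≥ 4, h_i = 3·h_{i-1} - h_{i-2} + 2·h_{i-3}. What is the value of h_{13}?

Iterate the recurrence:
h_4 = -18  h_5 = -40  h_6 = -106  h_7 = -314  h_8 = -916  h_9 = -2646  h_{10} = -7650  h_{11} = -22136  h_{12} = -64050  h_{13} = -185314.

-185314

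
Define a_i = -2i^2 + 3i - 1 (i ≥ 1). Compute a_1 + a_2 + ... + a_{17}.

Over i = 1..17: Σi = 153, Σi² = 1785.
Total = (-2)·1785 + (3)·153 + (-1)·17 = -3128.

-3128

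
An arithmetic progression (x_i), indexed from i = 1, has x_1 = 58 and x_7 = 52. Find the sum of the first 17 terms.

850

Common difference d = (52 - 58) / (7 - 1) = -1.
x_i = 58 + (i - 1)·(-1).
x_{17} = 42; S = 17·(58 + 42)/2 = 850.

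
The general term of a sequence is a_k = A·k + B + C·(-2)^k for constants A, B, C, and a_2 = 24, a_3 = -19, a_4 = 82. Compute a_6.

284

Write the equations: 2A + B + 4C = 24; 3A + B - 8C = -19; 4A + B + 16C = 82.
Subtracting the first from the second: A - 12C = -43.
Subtracting the second from the third: A + 24C = 101.
Solving: C = 4, A = 5, then B = -2.
So a_k = 5·k + (-2) + 4·(-2)^k; at k=6 this is 284.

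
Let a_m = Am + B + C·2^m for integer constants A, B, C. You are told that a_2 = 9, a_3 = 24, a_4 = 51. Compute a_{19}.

1572912

Plug in m = 2, 3, 4: 2A + B + 4C = 9; 3A + B + 8C = 24; 4A + B + 16C = 51.
Subtracting the first from the second: A + 4C = 15.
Subtracting the second from the third: A + 8C = 27.
Solving: C = 3, A = 3, then B = -9.
Hence a_{19} = 3·19 + (-9) + 3·524288 = 1572912.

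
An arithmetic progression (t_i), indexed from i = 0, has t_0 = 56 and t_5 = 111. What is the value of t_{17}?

Common difference d = (111 - 56) / (5 - 0) = 11.
t_i = 56 + (i - 0)·11.
t_{17} = 56 + 17·11 = 243.

243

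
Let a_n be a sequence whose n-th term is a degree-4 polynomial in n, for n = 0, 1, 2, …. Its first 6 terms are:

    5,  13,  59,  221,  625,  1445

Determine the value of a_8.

8861

1st diffs: 8, 46, 162, 404, 820.
2nd diffs: 38, 116, 242, 416.
3rd diffs: 78, 126, 174.
4th diffs: 48, 48 (constant).
Newton forward-difference form: a_n = 5 + 8·C(n,1) + 38·C(n,2) + 78·C(n,3) + 48·C(n,4).
At n = 8: n = 8, so a_8 = 5 + 64 + 1064 + 4368 + 3360 = 8861.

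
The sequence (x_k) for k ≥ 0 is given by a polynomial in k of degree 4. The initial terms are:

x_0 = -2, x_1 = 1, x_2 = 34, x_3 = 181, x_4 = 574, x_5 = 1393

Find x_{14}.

81394

1st diffs: 3, 33, 147, 393, 819.
2nd diffs: 30, 114, 246, 426.
3rd diffs: 84, 132, 180.
4th diffs: 48, 48 (constant).
Newton forward-difference form: x_k = -2 + 3·C(k,1) + 30·C(k,2) + 84·C(k,3) + 48·C(k,4).
At k = 14: k = 14, so x_{14} = -2 + 42 + 2730 + 30576 + 48048 = 81394.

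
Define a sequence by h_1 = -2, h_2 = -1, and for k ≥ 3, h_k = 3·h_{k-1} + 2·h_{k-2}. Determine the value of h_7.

-1051

Applying the relation repeatedly:
h_3 = -7; h_4 = -23; h_5 = -83; h_6 = -295; h_7 = -1051.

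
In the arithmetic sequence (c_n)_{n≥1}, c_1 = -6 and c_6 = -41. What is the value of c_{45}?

-314

Common difference d = (-41 - (-6)) / (6 - 1) = -7.
c_n = -6 + (n - 1)·(-7).
c_{45} = -6 + 44·(-7) = -314.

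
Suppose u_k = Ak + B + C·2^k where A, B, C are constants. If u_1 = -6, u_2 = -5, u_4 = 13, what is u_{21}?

4194234

Write the equations: A + B + 2C = -6; 2A + B + 4C = -5; 4A + B + 16C = 13.
Subtracting the first from the second: A + 2C = 1.
Subtracting the second from the third: 2A + 12C = 18.
Solving: C = 2, A = -3, then B = -7.
Therefore u_{21} = -63 + (-7) + 2·2097152 = 4194234.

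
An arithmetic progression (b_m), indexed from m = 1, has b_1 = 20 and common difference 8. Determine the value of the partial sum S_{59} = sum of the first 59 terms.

14868

b_m = 20 + (m - 1)·8.
b_{59} = 484; S = 59·(20 + 484)/2 = 14868.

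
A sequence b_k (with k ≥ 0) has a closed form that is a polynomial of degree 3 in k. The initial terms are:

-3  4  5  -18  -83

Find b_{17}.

-12940

1st diffs: 7, 1, -23, -65.
2nd diffs: -6, -24, -42.
3rd diffs: -18, -18 (constant).
So b_k = -3k^3 + 6k^2 + 4k - 3.
Evaluating at k = 17 gives b_{17} = -12940.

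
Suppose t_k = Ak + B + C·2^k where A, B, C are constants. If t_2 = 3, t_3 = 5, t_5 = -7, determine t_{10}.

-969

At k = 2, 3, 5: 2A + B + 4C = 3; 3A + B + 8C = 5; 5A + B + 32C = -7.
Subtracting the first from the second: A + 4C = 2.
Subtracting the second from the third: 2A + 24C = -12.
Solving: C = -1, A = 6, then B = -5.
Therefore t_{10} = 60 + (-5) + (-1)·1024 = -969.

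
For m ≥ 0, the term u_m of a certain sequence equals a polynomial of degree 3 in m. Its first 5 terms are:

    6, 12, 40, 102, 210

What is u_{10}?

2496

1st diffs: 6, 28, 62, 108.
2nd diffs: 22, 34, 46.
3rd diffs: 12, 12 (constant).
So u_m = 2m^3 + 5m^2 - m + 6.
Evaluating at m = 10 gives u_{10} = 2496.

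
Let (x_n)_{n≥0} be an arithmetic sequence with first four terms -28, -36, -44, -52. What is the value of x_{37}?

-324

Common difference d = -8.
x_n = -28 + (n - 0)·(-8).
x_{37} = -28 + 37·(-8) = -324.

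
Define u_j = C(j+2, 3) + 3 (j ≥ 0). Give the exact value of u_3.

C(5, 3) = 10, so u_3 = 13.

13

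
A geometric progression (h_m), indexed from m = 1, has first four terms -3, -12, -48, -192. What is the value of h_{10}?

-786432

Common ratio r = 4.
h_m = (-3)·4^(m-1).
h_{10} = (-3)·4^9 = -786432.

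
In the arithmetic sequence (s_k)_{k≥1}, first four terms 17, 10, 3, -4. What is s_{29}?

Common difference d = -7.
s_k = 17 + (k - 1)·(-7).
s_{29} = 17 + 28·(-7) = -179.

-179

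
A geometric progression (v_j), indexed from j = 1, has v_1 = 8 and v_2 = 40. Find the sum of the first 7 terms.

Common ratio r = 5.
v_j = 8·5^(j-1).
S = 8·(5^7 - 1)/(5 - 1) = 8·(78125 - 1)/(4) = 156248.

156248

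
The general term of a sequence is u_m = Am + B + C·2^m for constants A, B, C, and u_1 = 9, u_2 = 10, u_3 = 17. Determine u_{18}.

786350

The three given values yield: A + B + 2C = 9; 2A + B + 4C = 10; 3A + B + 8C = 17.
Subtracting the first from the second: A + 2C = 1.
Subtracting the second from the third: A + 4C = 7.
Solving: C = 3, A = -5, then B = 8.
Therefore u_{18} = -90 + 8 + 3·262144 = 786350.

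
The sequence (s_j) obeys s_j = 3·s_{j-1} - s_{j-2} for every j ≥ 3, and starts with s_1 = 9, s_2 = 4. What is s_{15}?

178707

Iterate the recurrence:
s_3 = 3; s_4 = 5; s_5 = 12; …; s_{12} = 9959; s_{13} = 26073; s_{14} = 68260; s_{15} = 178707.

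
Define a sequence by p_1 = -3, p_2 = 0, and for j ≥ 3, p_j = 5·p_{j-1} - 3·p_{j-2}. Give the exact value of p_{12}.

5429475

Compute successive terms:
p_3 = 9;  p_4 = 45;  p_5 = 198;  p_6 = 855;  p_7 = 3681;  p_8 = 15840;  p_9 = 68157;  p_{10} = 293265;  p_{11} = 1261854;  p_{12} = 5429475.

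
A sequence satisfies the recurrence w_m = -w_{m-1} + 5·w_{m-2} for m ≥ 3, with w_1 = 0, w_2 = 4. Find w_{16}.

Step forward from the initial values:
w_3 = -4; w_4 = 24; w_5 = -44; …; w_{13} = -194304; w_{14} = 546724; w_{15} = -1518244; w_{16} = 4251864.

4251864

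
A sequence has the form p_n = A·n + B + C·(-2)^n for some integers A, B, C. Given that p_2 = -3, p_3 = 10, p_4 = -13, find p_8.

-249

At n = 2, 3, 4: 2A + B + 4C = -3; 3A + B - 8C = 10; 4A + B + 16C = -13.
Subtracting the first from the second: A - 12C = 13.
Subtracting the second from the third: A + 24C = -23.
Solving: C = -1, A = 1, then B = -1.
Hence p_8 = 1·8 + (-1) + (-1)·256 = -249.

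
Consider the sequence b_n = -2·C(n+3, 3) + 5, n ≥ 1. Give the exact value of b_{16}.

-1933

C(19, 3) = 969, so b_{16} = -1933.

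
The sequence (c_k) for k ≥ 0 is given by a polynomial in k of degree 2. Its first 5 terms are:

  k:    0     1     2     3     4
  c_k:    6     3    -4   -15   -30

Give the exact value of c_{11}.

1st diffs: -3, -7, -11, -15.
2nd diffs: -4, -4, -4 (constant).
Newton forward-difference form: c_k = 6 + (-3)·C(k,1) + (-4)·C(k,2).
At k = 11: k = 11, so c_{11} = 6 - 33 - 220 = -247.

-247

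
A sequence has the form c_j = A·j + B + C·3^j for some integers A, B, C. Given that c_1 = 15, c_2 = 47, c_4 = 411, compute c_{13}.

The three given values yield: A + B + 3C = 15; 2A + B + 9C = 47; 4A + B + 81C = 411.
Subtracting the first from the second: A + 6C = 32.
Subtracting the second from the third: 2A + 72C = 364.
Solving: C = 5, A = 2, then B = -2.
So c_j = 2·j + (-2) + 5·3^j; at j=13 this is 7971639.

7971639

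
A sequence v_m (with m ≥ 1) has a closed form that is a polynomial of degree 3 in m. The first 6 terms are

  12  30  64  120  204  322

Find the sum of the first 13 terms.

10426

1st diffs: 18, 34, 56, 84, 118.
2nd diffs: 16, 22, 28, 34.
3rd diffs: 6, 6, 6 (constant).
Newton forward-difference form: v_m = 12 + 18·C(m-1,1) + 16·C(m-1,2) + 6·C(m-1,3).
Continuing: …, 480, 684, 940, 1254, …, v_{13} = 2604.
Summing m = 1..13 (13 terms) gives 10426.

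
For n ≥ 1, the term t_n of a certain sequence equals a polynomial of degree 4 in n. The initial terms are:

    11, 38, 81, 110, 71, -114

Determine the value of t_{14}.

1st diffs: 27, 43, 29, -39, -185.
2nd diffs: 16, -14, -68, -146.
3rd diffs: -30, -54, -78.
4th diffs: -24, -24 (constant).
Newton forward-difference form: t_n = 11 + 27·C(n-1,1) + 16·C(n-1,2) + (-30)·C(n-1,3) + (-24)·C(n-1,4).
At n = 14: n-1 = 13, so t_{14} = 11 + 351 + 1248 - 8580 - 17160 = -24130.

-24130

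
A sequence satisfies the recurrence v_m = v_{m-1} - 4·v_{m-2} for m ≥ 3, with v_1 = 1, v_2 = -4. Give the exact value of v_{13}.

Compute successive terms:
v_3 = -8; v_4 = 8; v_5 = 40; …; v_{10} = 1160; v_{11} = -536; v_{12} = -5176; v_{13} = -3032.

-3032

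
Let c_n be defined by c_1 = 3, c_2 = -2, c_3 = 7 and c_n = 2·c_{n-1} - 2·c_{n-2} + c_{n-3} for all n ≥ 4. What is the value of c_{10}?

21

c_4 = 21  c_5 = 26  c_6 = 17  c_7 = 3  c_8 = -2  c_9 = 7  c_{10} = 21.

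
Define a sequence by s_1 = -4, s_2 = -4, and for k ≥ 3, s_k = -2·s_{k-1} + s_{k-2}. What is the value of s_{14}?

Applying the relation repeatedly:
s_3 = 4; s_4 = -12; s_5 = 28; …; s_{11} = 5572; s_{12} = -13452; s_{13} = 32476; s_{14} = -78404.

-78404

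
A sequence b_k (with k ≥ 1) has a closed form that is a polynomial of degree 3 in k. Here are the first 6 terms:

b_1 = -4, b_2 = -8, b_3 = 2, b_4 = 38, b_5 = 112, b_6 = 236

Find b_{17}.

8332

1st diffs: -4, 10, 36, 74, 124.
2nd diffs: 14, 26, 38, 50.
3rd diffs: 12, 12, 12 (constant).
Newton forward-difference form: b_k = -4 + (-4)·C(k-1,1) + 14·C(k-1,2) + 12·C(k-1,3).
At k = 17: k-1 = 16, so b_{17} = -4 - 64 + 1680 + 6720 = 8332.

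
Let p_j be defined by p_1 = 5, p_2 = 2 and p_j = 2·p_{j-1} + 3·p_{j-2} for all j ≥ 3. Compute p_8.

3824

p_3 = 19; p_4 = 44; p_5 = 145; p_6 = 422; p_7 = 1279; p_8 = 3824.
(Characteristic roots are 3 and -1.)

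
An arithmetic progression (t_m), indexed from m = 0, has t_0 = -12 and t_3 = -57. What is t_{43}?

-657

Common difference d = (-57 - (-12)) / (3 - 0) = -15.
t_m = -12 + (m - 0)·(-15).
t_{43} = -12 + 43·(-15) = -657.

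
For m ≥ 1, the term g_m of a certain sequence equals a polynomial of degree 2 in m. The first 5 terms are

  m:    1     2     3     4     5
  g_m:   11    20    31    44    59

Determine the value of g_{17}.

395

1st diffs: 9, 11, 13, 15.
2nd diffs: 2, 2, 2 (constant).
So g_m = m^2 + 6m + 4.
Evaluating at m = 17 gives g_{17} = 395.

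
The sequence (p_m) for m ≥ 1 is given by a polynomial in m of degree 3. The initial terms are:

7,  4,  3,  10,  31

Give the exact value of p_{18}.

1st diffs: -3, -1, 7, 21.
2nd diffs: 2, 8, 14.
3rd diffs: 6, 6 (constant).
Newton forward-difference form: p_m = 7 + (-3)·C(m-1,1) + 2·C(m-1,2) + 6·C(m-1,3).
At m = 18: m-1 = 17, so p_{18} = 7 - 51 + 272 + 4080 = 4308.

4308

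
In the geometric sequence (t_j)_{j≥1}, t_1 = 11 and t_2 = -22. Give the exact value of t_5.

176

Common ratio r = -2.
t_j = 11·(-2)^(j-1).
t_5 = 11·(-2)^4 = 176.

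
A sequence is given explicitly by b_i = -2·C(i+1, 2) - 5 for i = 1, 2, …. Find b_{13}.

C(14, 2) = 91, so b_{13} = -187.

-187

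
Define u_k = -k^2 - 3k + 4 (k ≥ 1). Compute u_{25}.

u_{25} = -1·25^2 - 3·25 + 4 = -696.

-696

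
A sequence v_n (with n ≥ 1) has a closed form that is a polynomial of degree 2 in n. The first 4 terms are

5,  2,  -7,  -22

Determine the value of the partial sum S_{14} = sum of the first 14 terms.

-2387

1st diffs: -3, -9, -15.
2nd diffs: -6, -6 (constant).
So v_n = -3n^2 + 6n + 2.
Continuing: …, -43, -70, -103, -142, …, v_{14} = -502.
Summing n = 1..14 (14 terms) gives -2387.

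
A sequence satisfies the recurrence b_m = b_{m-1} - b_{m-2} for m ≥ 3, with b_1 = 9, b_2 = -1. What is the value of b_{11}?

Step forward from the initial values:
b_3 = -10, b_4 = -9, b_5 = 1, b_6 = 10, b_7 = 9, b_8 = -1, b_9 = -10, b_{10} = -9, b_{11} = 1.

1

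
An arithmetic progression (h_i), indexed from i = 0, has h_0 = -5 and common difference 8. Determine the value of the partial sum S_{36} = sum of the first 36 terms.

h_i = -5 + (i - 0)·8.
h_{35} = 275; S = 36·(-5 + 275)/2 = 4860.

4860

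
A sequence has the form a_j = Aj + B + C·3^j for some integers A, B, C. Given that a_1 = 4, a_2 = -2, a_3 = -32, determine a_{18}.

At j = 1, 2, 3: A + B + 3C = 4; 2A + B + 9C = -2; 3A + B + 27C = -32.
Subtracting the first from the second: A + 6C = -6.
Subtracting the second from the third: A + 18C = -30.
Solving: C = -2, A = 6, then B = 4.
Hence a_{18} = 6·18 + 4 + (-2)·387420489 = -774840866.

-774840866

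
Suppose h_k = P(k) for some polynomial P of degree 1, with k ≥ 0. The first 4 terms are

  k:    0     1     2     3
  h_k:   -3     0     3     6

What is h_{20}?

57

1st diffs: 3, 3, 3 (constant).
So h_k = 3k - 3.
Evaluating at k = 20 gives h_{20} = 57.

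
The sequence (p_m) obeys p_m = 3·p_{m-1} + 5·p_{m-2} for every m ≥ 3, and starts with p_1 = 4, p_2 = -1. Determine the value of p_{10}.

Compute successive terms:
p_3 = 17  p_4 = 46  p_5 = 223  p_6 = 899  p_7 = 3812  p_8 = 15931  p_9 = 66853  p_{10} = 280214.

280214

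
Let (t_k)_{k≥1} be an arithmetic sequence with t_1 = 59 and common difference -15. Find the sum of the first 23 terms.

t_k = 59 + (k - 1)·(-15).
t_{23} = -271; S = 23·(59 + (-271))/2 = -2438.

-2438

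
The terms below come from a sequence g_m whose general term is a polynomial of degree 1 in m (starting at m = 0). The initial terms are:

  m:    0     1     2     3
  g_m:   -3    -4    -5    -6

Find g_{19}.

1st diffs: -1, -1, -1 (constant).
So g_m = -m - 3.
Evaluating at m = 19 gives g_{19} = -22.

-22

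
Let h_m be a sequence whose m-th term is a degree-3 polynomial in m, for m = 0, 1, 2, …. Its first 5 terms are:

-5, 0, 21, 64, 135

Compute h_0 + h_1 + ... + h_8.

2235

1st diffs: 5, 21, 43, 71.
2nd diffs: 16, 22, 28.
3rd diffs: 6, 6 (constant).
So h_m = m^3 + 5m^2 - m - 5.
Continuing: 240, 385, 576, 819.
Summing m = 0..8 (9 terms) gives 2235.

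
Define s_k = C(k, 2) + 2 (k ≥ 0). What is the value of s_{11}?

57

C(11, 2) = 55, so s_{11} = 57.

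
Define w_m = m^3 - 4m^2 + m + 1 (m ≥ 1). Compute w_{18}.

4555

w_{18} = 1·18^3 - 4·18^2 + 1·18 + 1 = 4555.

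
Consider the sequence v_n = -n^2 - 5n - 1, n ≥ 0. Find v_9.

-127

v_9 = -1·9^2 - 5·9 - 1 = -127.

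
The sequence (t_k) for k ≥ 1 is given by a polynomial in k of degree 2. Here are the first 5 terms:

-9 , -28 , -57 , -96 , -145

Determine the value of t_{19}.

-1881

1st diffs: -19, -29, -39, -49.
2nd diffs: -10, -10, -10 (constant).
Newton forward-difference form: t_k = -9 + (-19)·C(k-1,1) + (-10)·C(k-1,2).
At k = 19: k-1 = 18, so t_{19} = -9 - 342 - 1530 = -1881.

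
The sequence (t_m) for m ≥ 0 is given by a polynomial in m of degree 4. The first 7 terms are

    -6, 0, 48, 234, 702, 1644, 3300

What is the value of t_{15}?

113694

1st diffs: 6, 48, 186, 468, 942, 1656.
2nd diffs: 42, 138, 282, 474, 714.
3rd diffs: 96, 144, 192, 240.
4th diffs: 48, 48, 48 (constant).
Newton forward-difference form: t_m = -6 + 6·C(m,1) + 42·C(m,2) + 96·C(m,3) + 48·C(m,4).
At m = 15: m = 15, so t_{15} = -6 + 90 + 4410 + 43680 + 65520 = 113694.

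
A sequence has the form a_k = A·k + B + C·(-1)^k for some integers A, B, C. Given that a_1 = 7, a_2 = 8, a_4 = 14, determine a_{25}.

79

The three given values yield: A + B - C = 7; 2A + B + C = 8; 4A + B + C = 14.
Subtracting the first from the second: A + 2C = 1.
Subtracting the second from the third: 2A = 6.
Solving: C = -1, A = 3, then B = 3.
So a_k = 3·k + 3 + (-1)·(-1)^k; at k=25 this is 79.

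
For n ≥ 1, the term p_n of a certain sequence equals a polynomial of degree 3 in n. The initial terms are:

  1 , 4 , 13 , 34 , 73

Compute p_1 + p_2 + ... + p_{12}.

1st diffs: 3, 9, 21, 39.
2nd diffs: 6, 12, 18.
3rd diffs: 6, 6 (constant).
Newton forward-difference form: p_n = 1 + 3·C(n-1,1) + 6·C(n-1,2) + 6·C(n-1,3).
Continuing: …, 136, 229, 358, 529, …, p_{12} = 1354.
Summing n = 1..12 (12 terms) gives 4500.

4500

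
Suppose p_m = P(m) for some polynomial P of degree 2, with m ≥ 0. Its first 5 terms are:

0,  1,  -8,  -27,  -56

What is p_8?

-272

1st diffs: 1, -9, -19, -29.
2nd diffs: -10, -10, -10 (constant).
So p_m = -5m^2 + 6m.
Evaluating at m = 8 gives p_8 = -272.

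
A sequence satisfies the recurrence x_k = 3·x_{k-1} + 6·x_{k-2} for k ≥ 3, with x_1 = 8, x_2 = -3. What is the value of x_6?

2187

x_3 = 39; x_4 = 99; x_5 = 531; x_6 = 2187.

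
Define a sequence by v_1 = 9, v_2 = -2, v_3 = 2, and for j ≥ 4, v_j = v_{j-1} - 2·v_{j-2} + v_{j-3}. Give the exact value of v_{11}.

-97

v_4 = 15  v_5 = 9  v_6 = -19  v_7 = -22  v_8 = 25  v_9 = 50  v_{10} = -22  v_{11} = -97.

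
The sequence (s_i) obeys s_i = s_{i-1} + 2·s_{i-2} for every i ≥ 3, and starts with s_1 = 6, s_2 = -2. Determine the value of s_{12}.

2726

Applying the relation repeatedly:
s_3 = 10; s_4 = 6; s_5 = 26; s_6 = 38; s_7 = 90; s_8 = 166; s_9 = 346; s_{10} = 678; s_{11} = 1370; s_{12} = 2726.
(Characteristic roots are 2 and -1.)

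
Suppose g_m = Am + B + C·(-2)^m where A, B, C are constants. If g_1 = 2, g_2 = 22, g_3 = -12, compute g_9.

-1512

At m = 1, 2, 3: A + B - 2C = 2; 2A + B + 4C = 22; 3A + B - 8C = -12.
Subtracting the first from the second: A + 6C = 20.
Subtracting the second from the third: A - 12C = -34.
Solving: C = 3, A = 2, then B = 6.
Therefore g_9 = 18 + 6 + 3·(-512) = -1512.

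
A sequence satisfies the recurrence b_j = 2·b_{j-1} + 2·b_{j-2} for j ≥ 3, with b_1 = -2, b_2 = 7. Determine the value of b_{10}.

13552

b_3 = 10; b_4 = 34; b_5 = 88; b_6 = 244; b_7 = 664; b_8 = 1816; b_9 = 4960; b_{10} = 13552.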